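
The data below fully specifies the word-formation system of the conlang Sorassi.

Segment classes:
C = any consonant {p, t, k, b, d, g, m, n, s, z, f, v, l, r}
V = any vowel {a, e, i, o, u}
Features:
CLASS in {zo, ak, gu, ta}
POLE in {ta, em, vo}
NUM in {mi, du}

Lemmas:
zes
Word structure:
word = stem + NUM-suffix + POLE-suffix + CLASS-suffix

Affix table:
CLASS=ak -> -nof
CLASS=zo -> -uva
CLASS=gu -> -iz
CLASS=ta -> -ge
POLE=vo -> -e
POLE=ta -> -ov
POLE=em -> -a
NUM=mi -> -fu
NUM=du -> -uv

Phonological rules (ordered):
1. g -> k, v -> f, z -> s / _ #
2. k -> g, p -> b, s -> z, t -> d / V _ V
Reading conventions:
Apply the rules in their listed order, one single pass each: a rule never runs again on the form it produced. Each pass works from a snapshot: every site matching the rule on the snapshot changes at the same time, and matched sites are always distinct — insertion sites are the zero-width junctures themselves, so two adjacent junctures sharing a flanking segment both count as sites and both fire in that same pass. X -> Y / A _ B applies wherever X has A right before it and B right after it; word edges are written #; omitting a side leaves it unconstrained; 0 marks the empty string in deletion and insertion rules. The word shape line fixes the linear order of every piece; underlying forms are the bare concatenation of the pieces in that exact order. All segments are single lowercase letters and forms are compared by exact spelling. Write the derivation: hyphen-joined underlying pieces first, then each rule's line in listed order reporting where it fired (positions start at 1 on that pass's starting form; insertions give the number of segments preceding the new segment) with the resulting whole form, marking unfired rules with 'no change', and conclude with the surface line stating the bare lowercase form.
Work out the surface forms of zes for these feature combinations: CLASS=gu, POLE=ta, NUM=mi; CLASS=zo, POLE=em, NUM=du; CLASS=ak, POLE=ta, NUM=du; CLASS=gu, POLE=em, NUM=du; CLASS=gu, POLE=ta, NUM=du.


cell CLASS=gu, POLE=ta, NUM=mi:
underlying: zes-fu-ov-iz
1. g -> k, v -> f, z -> s / _ #: fires at position(s) 9: zesfuovis
2. k -> g, p -> b, s -> z, t -> d / V _ V: no change
surface: zesfuovis

cell CLASS=zo, POLE=em, NUM=du:
underlying: zes-uv-a-uva
1. g -> k, v -> f, z -> s / _ #: no change
2. k -> g, p -> b, s -> z, t -> d / V _ V: fires at position(s) 3: zezuvauva
surface: zezuvauva

cell CLASS=ak, POLE=ta, NUM=du:
underlying: zes-uv-ov-nof
1. g -> k, v -> f, z -> s / _ #: no change
2. k -> g, p -> b, s -> z, t -> d / V _ V: fires at position(s) 3: zezuvovnof
surface: zezuvovnof

cell CLASS=gu, POLE=em, NUM=du:
underlying: zes-uv-a-iz
1. g -> k, v -> f, z -> s / _ #: fires at position(s) 8: zesuvais
2. k -> g, p -> b, s -> z, t -> d / V _ V: fires at position(s) 3: zezuvais
surface: zezuvais

cell CLASS=gu, POLE=ta, NUM=du:
underlying: zes-uv-ov-iz
1. g -> k, v -> f, z -> s / _ #: fires at position(s) 9: zesuvovis
2. k -> g, p -> b, s -> z, t -> d / V _ V: fires at position(s) 3: zezuvovis
surface: zezuvovis


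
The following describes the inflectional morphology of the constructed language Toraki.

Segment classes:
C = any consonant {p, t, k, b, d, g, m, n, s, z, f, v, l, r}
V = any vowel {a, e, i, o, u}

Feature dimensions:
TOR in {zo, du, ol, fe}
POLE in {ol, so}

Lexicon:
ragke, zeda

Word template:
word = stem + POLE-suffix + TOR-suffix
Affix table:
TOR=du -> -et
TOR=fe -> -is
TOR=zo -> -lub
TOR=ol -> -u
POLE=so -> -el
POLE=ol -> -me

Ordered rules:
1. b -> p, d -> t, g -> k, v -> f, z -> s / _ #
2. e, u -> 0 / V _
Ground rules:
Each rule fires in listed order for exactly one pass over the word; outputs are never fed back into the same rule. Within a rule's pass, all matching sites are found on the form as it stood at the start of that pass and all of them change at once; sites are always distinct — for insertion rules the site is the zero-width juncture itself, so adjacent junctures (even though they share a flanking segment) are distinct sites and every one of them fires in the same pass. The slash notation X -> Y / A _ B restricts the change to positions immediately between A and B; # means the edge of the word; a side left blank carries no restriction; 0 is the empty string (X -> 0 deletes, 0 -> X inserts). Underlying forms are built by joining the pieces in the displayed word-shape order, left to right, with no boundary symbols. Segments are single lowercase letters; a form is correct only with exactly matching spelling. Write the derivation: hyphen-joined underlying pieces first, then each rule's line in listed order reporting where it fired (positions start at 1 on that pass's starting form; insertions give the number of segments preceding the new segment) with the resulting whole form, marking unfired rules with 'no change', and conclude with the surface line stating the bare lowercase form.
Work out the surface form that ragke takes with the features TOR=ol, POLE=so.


underlying: ragke-el-u
1. b -> p, d -> t, g -> k, v -> f, z -> s / _ #: no change
2. e, u -> 0 / V _: fires at position(s) 6: ragkelu
surface: ragkelu


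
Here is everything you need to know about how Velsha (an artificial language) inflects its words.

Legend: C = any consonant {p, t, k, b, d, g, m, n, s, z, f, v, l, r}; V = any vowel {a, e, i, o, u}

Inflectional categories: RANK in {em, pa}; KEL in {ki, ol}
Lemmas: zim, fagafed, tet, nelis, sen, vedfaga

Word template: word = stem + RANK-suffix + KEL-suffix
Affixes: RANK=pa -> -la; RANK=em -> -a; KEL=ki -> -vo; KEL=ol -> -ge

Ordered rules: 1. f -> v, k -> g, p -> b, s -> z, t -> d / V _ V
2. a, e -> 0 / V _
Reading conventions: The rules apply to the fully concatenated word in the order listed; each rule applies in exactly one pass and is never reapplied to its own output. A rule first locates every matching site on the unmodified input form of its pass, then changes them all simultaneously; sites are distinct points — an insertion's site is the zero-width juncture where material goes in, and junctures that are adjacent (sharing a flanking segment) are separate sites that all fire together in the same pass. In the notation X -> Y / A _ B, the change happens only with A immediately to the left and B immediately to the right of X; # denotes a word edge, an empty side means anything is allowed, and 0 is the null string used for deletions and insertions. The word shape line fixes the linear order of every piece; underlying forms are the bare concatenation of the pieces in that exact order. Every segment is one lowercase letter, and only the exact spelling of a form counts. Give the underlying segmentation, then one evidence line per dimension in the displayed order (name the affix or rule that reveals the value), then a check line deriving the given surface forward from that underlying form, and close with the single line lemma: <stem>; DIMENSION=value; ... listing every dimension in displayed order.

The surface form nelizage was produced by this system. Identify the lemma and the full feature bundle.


underlying: nelis-a-ge
RANK=em - signalled by the affix -a
KEL=ol - signalled by the affix -ge
check: nelisage -> nelizage -> nelizage
lemma: nelis; RANK=em; KEL=ol


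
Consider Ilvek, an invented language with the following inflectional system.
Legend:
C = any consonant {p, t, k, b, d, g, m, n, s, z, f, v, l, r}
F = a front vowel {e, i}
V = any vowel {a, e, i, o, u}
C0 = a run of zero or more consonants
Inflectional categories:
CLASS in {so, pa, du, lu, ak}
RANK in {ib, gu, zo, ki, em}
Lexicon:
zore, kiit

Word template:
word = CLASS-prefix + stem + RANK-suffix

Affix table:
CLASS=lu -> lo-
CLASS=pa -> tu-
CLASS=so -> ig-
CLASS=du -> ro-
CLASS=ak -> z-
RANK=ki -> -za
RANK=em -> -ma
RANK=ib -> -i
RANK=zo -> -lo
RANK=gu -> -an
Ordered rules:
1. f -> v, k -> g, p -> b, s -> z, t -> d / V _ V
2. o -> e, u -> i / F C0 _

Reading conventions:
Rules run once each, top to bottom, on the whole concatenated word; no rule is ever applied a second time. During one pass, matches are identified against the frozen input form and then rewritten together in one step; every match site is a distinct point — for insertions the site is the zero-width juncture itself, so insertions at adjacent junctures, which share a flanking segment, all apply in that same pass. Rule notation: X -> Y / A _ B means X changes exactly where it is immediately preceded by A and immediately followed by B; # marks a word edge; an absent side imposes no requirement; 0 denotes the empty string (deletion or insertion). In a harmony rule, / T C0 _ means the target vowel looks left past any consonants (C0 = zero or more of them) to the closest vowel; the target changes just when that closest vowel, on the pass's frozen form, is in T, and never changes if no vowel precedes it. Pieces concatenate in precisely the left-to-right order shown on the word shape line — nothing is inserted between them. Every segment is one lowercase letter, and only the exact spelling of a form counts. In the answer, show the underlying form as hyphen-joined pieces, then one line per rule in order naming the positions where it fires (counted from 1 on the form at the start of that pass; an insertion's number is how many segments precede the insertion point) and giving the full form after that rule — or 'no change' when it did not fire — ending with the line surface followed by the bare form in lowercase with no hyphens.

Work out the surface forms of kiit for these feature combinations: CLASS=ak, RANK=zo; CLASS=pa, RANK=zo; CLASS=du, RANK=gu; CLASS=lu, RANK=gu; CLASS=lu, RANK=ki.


cell CLASS=ak, RANK=zo:
underlying: z-kiit-lo
1. f -> v, k -> g, p -> b, s -> z, t -> d / V _ V: no change
2. o -> e, u -> i / F C0 _: fires at position(s) 7: zkiitle
surface: zkiitle

cell CLASS=pa, RANK=zo:
underlying: tu-kiit-lo
1. f -> v, k -> g, p -> b, s -> z, t -> d / V _ V: fires at position(s) 3: tugiitlo
2. o -> e, u -> i / F C0 _: fires at position(s) 8: tugiitle
surface: tugiitle

cell CLASS=du, RANK=gu:
underlying: ro-kiit-an
1. f -> v, k -> g, p -> b, s -> z, t -> d / V _ V: fires at position(s) 3, 6: rogiidan
2. o -> e, u -> i / F C0 _: no change
surface: rogiidan

cell CLASS=lu, RANK=gu:
underlying: lo-kiit-an
1. f -> v, k -> g, p -> b, s -> z, t -> d / V _ V: fires at position(s) 3, 6: logiidan
2. o -> e, u -> i / F C0 _: no change
surface: logiidan

cell CLASS=lu, RANK=ki:
underlying: lo-kiit-za
1. f -> v, k -> g, p -> b, s -> z, t -> d / V _ V: fires at position(s) 3: logiitza
2. o -> e, u -> i / F C0 _: no change
surface: logiitza


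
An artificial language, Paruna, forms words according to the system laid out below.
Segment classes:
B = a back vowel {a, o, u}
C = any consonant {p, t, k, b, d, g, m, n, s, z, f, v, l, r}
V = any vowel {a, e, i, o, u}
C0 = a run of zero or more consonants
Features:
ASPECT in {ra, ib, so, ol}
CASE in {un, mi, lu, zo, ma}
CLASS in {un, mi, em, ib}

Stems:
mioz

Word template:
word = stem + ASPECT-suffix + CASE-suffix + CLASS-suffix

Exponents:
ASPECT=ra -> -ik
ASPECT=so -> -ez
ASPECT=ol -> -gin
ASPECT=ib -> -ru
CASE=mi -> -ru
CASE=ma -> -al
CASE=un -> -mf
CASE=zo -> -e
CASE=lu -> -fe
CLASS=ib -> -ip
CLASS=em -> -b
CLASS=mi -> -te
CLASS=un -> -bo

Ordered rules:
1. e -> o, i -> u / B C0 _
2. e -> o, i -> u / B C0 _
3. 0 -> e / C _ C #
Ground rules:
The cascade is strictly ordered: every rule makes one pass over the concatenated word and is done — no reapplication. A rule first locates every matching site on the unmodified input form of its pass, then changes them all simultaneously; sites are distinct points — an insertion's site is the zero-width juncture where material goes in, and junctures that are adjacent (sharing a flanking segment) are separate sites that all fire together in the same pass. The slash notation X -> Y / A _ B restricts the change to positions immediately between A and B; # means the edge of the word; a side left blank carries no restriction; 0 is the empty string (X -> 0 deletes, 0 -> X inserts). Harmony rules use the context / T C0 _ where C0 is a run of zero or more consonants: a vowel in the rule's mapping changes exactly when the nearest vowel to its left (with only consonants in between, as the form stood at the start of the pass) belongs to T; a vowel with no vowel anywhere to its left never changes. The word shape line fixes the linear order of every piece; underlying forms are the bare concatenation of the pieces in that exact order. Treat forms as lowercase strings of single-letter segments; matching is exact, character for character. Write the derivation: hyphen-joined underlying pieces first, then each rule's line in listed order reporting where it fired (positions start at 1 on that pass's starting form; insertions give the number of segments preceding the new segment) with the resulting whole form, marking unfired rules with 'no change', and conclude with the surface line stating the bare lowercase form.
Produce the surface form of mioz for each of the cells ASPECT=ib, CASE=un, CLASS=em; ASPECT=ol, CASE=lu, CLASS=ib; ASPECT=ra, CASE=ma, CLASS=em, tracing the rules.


cell ASPECT=ib, CASE=un, CLASS=em:
underlying: mioz-ru-mf-b
1. e -> o, i -> u / B C0 _: no change
2. e -> o, i -> u / B C0 _: no change
3. 0 -> e / C _ C #: inserts after position(s) 8: miozrumfeb
surface: miozrumfeb

cell ASPECT=ol, CASE=lu, CLASS=ib:
underlying: mioz-gin-fe-ip
1. e -> o, i -> u / B C0 _: fires at position(s) 6: miozgunfeip
2. e -> o, i -> u / B C0 _: fires at position(s) 9: miozgunfoip
3. 0 -> e / C _ C #: no change
surface: miozgunfoip

cell ASPECT=ra, CASE=ma, CLASS=em:
underlying: mioz-ik-al-b
1. e -> o, i -> u / B C0 _: fires at position(s) 5: miozukalb
2. e -> o, i -> u / B C0 _: no change
3. 0 -> e / C _ C #: inserts after position(s) 8: miozukaleb
surface: miozukaleb


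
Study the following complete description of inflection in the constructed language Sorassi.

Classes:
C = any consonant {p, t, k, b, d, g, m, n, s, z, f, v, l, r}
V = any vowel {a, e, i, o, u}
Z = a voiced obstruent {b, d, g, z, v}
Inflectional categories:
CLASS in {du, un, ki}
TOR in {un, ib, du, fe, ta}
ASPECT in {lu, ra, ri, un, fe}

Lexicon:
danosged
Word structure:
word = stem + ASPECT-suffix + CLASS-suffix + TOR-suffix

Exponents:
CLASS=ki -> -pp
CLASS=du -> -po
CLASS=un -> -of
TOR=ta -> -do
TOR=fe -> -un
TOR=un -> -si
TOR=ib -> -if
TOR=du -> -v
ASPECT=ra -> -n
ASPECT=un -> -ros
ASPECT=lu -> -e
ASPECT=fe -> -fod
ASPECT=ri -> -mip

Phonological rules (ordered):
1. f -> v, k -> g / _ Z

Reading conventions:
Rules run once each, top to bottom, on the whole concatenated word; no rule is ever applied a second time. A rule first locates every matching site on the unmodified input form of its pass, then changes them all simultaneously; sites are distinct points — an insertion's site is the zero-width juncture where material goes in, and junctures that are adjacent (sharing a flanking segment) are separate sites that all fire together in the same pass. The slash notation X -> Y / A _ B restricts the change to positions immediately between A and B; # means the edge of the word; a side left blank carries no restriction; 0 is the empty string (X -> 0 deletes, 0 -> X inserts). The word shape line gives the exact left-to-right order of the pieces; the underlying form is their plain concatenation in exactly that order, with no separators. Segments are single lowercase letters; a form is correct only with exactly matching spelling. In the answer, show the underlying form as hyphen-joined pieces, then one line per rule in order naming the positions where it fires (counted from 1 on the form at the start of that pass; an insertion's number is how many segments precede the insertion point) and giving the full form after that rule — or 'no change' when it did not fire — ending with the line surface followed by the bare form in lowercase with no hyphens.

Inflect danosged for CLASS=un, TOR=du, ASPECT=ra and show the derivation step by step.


underlying: danosged-n-of-v
1. f -> v, k -> g / _ Z: fires at position(s) 11: danosgednovv
surface: danosgednovv


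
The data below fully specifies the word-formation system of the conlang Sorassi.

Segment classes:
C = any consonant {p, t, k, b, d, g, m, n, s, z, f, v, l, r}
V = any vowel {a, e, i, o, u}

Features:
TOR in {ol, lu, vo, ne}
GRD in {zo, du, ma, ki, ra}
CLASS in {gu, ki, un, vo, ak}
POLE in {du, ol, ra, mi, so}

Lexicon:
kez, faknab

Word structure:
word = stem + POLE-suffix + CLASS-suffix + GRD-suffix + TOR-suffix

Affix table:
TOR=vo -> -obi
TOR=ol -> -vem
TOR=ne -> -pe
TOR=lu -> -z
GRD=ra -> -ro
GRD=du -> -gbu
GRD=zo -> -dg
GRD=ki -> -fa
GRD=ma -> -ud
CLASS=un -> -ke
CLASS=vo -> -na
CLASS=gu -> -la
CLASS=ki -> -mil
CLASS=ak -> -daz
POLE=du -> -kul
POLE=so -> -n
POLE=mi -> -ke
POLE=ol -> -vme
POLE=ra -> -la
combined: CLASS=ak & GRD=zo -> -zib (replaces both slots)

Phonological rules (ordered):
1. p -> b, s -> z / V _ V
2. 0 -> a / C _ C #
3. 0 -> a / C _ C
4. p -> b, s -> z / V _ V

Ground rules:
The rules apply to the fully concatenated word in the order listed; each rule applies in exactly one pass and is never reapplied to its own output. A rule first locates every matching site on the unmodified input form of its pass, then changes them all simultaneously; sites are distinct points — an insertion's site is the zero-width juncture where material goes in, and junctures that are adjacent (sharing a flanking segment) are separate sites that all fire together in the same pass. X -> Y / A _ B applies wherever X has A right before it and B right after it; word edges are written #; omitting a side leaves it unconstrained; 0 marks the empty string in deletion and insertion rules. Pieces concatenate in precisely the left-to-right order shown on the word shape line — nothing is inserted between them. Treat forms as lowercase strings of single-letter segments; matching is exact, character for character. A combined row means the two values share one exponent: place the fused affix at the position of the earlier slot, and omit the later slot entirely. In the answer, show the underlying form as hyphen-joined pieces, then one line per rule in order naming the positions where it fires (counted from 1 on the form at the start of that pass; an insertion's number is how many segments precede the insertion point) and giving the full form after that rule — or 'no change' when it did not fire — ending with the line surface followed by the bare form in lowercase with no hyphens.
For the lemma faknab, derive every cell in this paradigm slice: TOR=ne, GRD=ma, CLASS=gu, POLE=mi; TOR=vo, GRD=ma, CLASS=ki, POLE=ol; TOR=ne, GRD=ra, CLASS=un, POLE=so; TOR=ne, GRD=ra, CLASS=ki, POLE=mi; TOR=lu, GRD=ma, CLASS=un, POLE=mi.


cell TOR=ne, GRD=ma, CLASS=gu, POLE=mi:
underlying: faknab-ke-la-ud-pe
1. p -> b, s -> z / V _ V: no change
2. 0 -> a / C _ C #: no change
3. 0 -> a / C _ C: inserts after position(s) 3, 6, 12: fakanabakelaudape
4. p -> b, s -> z / V _ V: fires at position(s) 16: fakanabakelaudabe
surface: fakanabakelaudabe

cell TOR=vo, GRD=ma, CLASS=ki, POLE=ol:
underlying: faknab-vme-mil-ud-obi
1. p -> b, s -> z / V _ V: no change
2. 0 -> a / C _ C #: no change
3. 0 -> a / C _ C: inserts after position(s) 3, 6, 7: fakanabavamemiludobi
4. p -> b, s -> z / V _ V: no change
surface: fakanabavamemiludobi

cell TOR=ne, GRD=ra, CLASS=un, POLE=so:
underlying: faknab-n-ke-ro-pe
1. p -> b, s -> z / V _ V: fires at position(s) 12: faknabnkerobe
2. 0 -> a / C _ C #: no change
3. 0 -> a / C _ C: inserts after position(s) 3, 6, 7: fakanabanakerobe
4. p -> b, s -> z / V _ V: no change
surface: fakanabanakerobe

cell TOR=ne, GRD=ra, CLASS=ki, POLE=mi:
underlying: faknab-ke-mil-ro-pe
1. p -> b, s -> z / V _ V: fires at position(s) 14: faknabkemilrobe
2. 0 -> a / C _ C #: no change
3. 0 -> a / C _ C: inserts after position(s) 3, 6, 11: fakanabakemilarobe
4. p -> b, s -> z / V _ V: no change
surface: fakanabakemilarobe

cell TOR=lu, GRD=ma, CLASS=un, POLE=mi:
underlying: faknab-ke-ke-ud-z
1. p -> b, s -> z / V _ V: no change
2. 0 -> a / C _ C #: inserts after position(s) 12: faknabkekeudaz
3. 0 -> a / C _ C: inserts after position(s) 3, 6: fakanabakekeudaz
4. p -> b, s -> z / V _ V: no change
surface: fakanabakekeudaz


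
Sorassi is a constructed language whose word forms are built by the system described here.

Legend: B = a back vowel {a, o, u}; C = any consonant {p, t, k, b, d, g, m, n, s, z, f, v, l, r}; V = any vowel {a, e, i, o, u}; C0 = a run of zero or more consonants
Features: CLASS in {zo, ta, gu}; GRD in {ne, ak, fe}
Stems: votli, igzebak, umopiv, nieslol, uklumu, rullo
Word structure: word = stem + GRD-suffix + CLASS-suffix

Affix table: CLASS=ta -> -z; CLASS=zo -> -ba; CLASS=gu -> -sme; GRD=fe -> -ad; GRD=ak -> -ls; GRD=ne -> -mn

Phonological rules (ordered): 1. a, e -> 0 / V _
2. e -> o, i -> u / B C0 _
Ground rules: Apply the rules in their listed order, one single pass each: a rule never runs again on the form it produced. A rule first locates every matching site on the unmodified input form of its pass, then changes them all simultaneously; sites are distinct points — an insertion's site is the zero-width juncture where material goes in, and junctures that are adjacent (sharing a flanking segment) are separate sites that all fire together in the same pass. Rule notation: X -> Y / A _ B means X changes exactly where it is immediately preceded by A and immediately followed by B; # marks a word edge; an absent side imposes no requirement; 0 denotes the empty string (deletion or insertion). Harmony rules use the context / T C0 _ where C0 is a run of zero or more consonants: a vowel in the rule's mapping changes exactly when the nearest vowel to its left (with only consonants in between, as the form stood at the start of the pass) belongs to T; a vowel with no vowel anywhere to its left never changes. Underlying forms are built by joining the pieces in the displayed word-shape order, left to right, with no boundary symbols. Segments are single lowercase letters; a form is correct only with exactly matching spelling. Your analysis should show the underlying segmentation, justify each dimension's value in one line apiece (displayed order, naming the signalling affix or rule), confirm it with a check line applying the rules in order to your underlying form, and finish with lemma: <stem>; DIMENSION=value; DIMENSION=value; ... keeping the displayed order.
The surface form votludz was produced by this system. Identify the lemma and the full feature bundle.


underlying: votli-ad-z
CLASS=ta - signalled by the affix -z
GRD=fe - signalled by the affix -ad
check: votliadz -> votlidz -> votludz
lemma: votli; CLASS=ta; GRD=fe


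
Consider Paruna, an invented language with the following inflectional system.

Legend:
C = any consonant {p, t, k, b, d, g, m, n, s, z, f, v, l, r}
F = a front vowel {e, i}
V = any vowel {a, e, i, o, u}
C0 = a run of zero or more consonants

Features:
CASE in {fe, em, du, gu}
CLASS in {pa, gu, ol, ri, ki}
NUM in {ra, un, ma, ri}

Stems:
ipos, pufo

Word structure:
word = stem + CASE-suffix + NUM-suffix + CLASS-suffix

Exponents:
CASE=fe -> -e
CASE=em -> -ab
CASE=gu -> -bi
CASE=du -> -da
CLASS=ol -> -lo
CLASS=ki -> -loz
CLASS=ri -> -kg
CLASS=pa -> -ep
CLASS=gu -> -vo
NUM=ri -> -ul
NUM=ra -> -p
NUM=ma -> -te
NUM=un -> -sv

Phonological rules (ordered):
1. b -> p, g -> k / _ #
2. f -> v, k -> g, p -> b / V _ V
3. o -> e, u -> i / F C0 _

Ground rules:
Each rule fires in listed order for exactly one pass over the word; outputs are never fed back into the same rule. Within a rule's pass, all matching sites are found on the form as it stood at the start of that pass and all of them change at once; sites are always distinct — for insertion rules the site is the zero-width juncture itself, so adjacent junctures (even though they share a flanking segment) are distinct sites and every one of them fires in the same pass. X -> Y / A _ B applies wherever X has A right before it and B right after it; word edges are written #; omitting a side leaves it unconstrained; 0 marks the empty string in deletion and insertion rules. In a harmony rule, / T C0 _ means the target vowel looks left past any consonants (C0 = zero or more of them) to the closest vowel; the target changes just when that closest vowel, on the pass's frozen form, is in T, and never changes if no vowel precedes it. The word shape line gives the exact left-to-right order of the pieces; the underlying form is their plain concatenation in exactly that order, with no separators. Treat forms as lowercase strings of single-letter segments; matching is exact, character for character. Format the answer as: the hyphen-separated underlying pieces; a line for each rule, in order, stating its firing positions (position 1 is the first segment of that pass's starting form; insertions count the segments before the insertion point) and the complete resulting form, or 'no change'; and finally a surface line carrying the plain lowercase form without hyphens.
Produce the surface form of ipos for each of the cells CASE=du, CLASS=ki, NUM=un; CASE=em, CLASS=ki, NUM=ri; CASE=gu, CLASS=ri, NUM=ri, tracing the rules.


cell CASE=du, CLASS=ki, NUM=un:
underlying: ipos-da-sv-loz
1. b -> p, g -> k / _ #: no change
2. f -> v, k -> g, p -> b / V _ V: fires at position(s) 2: ibosdasvloz
3. o -> e, u -> i / F C0 _: fires at position(s) 3: ibesdasvloz
surface: ibesdasvloz

cell CASE=em, CLASS=ki, NUM=ri:
underlying: ipos-ab-ul-loz
1. b -> p, g -> k / _ #: no change
2. f -> v, k -> g, p -> b / V _ V: fires at position(s) 2: ibosabulloz
3. o -> e, u -> i / F C0 _: fires at position(s) 3: ibesabulloz
surface: ibesabulloz

cell CASE=gu, CLASS=ri, NUM=ri:
underlying: ipos-bi-ul-kg
1. b -> p, g -> k / _ #: fires at position(s) 10: iposbiulkk
2. f -> v, k -> g, p -> b / V _ V: fires at position(s) 2: ibosbiulkk
3. o -> e, u -> i / F C0 _: fires at position(s) 3, 7: ibesbiilkk
surface: ibesbiilkk


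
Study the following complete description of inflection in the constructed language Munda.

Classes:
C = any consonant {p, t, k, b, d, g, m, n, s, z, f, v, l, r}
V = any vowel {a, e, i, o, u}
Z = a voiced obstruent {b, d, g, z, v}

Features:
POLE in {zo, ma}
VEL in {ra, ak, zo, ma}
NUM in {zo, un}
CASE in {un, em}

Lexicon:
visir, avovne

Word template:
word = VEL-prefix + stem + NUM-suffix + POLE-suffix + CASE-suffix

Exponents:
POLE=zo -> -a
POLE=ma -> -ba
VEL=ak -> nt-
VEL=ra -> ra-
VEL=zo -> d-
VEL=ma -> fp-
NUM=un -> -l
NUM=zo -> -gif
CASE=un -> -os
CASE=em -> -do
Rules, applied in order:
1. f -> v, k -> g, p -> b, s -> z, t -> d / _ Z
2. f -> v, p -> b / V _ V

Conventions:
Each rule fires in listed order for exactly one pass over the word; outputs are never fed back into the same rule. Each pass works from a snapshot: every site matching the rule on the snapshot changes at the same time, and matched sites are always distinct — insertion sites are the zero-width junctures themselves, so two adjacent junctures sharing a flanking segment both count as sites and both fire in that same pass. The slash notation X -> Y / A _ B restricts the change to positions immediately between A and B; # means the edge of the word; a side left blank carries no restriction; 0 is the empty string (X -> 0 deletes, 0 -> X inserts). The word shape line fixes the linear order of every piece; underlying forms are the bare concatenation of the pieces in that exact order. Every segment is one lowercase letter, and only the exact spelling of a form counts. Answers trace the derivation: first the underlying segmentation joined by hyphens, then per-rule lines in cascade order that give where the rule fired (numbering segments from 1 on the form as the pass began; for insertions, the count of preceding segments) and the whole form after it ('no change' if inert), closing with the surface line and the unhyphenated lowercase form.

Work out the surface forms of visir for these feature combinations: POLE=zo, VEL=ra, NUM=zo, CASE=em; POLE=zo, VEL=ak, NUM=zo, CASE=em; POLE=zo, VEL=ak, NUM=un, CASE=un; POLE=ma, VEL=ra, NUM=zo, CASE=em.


cell POLE=zo, VEL=ra, NUM=zo, CASE=em:
underlying: ra-visir-gif-a-do
1. f -> v, k -> g, p -> b, s -> z, t -> d / _ Z: no change
2. f -> v, p -> b / V _ V: fires at position(s) 10: ravisirgivado
surface: ravisirgivado

cell POLE=zo, VEL=ak, NUM=zo, CASE=em:
underlying: nt-visir-gif-a-do
1. f -> v, k -> g, p -> b, s -> z, t -> d / _ Z: fires at position(s) 2: ndvisirgifado
2. f -> v, p -> b / V _ V: fires at position(s) 10: ndvisirgivado
surface: ndvisirgivado

cell POLE=zo, VEL=ak, NUM=un, CASE=un:
underlying: nt-visir-l-a-os
1. f -> v, k -> g, p -> b, s -> z, t -> d / _ Z: fires at position(s) 2: ndvisirlaos
2. f -> v, p -> b / V _ V: no change
surface: ndvisirlaos

cell POLE=ma, VEL=ra, NUM=zo, CASE=em:
underlying: ra-visir-gif-ba-do
1. f -> v, k -> g, p -> b, s -> z, t -> d / _ Z: fires at position(s) 10: ravisirgivbado
2. f -> v, p -> b / V _ V: no change
surface: ravisirgivbado


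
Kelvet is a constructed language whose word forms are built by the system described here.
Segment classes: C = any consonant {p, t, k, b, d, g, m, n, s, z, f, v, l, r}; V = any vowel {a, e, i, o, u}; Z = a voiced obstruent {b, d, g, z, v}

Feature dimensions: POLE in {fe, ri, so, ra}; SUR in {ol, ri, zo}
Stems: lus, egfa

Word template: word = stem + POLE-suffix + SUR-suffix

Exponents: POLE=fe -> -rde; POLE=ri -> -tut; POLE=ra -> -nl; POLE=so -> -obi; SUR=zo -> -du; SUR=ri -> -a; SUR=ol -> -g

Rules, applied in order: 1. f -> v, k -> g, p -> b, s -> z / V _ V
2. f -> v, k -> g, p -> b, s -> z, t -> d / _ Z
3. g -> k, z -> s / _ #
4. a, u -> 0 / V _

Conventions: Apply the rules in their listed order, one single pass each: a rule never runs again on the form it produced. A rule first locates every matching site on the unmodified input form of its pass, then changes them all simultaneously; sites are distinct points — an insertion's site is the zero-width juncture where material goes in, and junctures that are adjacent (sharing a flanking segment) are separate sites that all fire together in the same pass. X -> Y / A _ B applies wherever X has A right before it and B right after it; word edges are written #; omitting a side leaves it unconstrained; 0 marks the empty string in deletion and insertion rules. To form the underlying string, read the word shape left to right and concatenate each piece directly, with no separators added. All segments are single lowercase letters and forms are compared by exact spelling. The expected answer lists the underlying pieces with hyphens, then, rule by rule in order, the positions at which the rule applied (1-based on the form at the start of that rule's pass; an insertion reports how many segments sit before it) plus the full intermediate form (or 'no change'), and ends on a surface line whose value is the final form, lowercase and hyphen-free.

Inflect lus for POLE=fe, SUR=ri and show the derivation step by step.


underlying: lus-rde-a
1. f -> v, k -> g, p -> b, s -> z / V _ V: no change
2. f -> v, k -> g, p -> b, s -> z, t -> d / _ Z: no change
3. g -> k, z -> s / _ #: no change
4. a, u -> 0 / V _: fires at position(s) 7: lusrde
surface: lusrde


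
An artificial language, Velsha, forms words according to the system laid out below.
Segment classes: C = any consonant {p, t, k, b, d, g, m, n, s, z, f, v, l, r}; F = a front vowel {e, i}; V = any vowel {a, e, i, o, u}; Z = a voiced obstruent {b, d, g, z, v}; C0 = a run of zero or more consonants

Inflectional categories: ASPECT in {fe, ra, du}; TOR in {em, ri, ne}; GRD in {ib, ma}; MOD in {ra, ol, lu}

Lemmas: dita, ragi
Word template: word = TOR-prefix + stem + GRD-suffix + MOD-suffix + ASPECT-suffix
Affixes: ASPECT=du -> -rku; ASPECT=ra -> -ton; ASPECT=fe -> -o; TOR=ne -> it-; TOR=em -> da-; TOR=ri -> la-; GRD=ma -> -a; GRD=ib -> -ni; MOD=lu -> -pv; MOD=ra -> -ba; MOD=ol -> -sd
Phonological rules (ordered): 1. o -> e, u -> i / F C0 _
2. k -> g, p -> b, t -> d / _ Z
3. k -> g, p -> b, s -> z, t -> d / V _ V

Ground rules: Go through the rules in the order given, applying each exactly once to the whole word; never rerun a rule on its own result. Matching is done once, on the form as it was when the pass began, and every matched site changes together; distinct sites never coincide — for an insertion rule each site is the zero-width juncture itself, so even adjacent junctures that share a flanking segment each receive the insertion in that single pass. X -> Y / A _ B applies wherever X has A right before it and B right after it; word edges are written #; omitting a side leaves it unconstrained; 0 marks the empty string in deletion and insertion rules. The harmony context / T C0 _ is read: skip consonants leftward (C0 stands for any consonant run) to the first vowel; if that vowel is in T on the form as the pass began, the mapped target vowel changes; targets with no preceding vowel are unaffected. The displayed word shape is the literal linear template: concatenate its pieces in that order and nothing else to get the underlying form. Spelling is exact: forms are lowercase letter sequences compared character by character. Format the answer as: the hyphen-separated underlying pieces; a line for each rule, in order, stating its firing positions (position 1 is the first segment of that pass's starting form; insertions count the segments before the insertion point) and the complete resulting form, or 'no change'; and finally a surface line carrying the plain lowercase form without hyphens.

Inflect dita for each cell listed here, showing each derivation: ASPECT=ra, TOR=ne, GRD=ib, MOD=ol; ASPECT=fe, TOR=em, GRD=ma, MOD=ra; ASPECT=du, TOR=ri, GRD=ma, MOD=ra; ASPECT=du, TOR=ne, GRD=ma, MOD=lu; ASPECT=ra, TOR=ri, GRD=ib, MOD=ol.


cell ASPECT=ra, TOR=ne, GRD=ib, MOD=ol:
underlying: it-dita-ni-sd-ton
1. o -> e, u -> i / F C0 _: fires at position(s) 12: itditanisdten
2. k -> g, p -> b, t -> d / _ Z: fires at position(s) 2: idditanisdten
3. k -> g, p -> b, s -> z, t -> d / V _ V: fires at position(s) 5: iddidanisdten
surface: iddidanisdten

cell ASPECT=fe, TOR=em, GRD=ma, MOD=ra:
underlying: da-dita-a-ba-o
1. o -> e, u -> i / F C0 _: no change
2. k -> g, p -> b, t -> d / _ Z: no change
3. k -> g, p -> b, s -> z, t -> d / V _ V: fires at position(s) 5: dadidaabao
surface: dadidaabao

cell ASPECT=du, TOR=ri, GRD=ma, MOD=ra:
underlying: la-dita-a-ba-rku
1. o -> e, u -> i / F C0 _: no change
2. k -> g, p -> b, t -> d / _ Z: no change
3. k -> g, p -> b, s -> z, t -> d / V _ V: fires at position(s) 5: ladidaabarku
surface: ladidaabarku

cell ASPECT=du, TOR=ne, GRD=ma, MOD=lu:
underlying: it-dita-a-pv-rku
1. o -> e, u -> i / F C0 _: no change
2. k -> g, p -> b, t -> d / _ Z: fires at position(s) 2, 8: idditaabvrku
3. k -> g, p -> b, s -> z, t -> d / V _ V: fires at position(s) 5: iddidaabvrku
surface: iddidaabvrku

cell ASPECT=ra, TOR=ri, GRD=ib, MOD=ol:
underlying: la-dita-ni-sd-ton
1. o -> e, u -> i / F C0 _: fires at position(s) 12: laditanisdten
2. k -> g, p -> b, t -> d / _ Z: no change
3. k -> g, p -> b, s -> z, t -> d / V _ V: fires at position(s) 5: ladidanisdten
surface: ladidanisdten


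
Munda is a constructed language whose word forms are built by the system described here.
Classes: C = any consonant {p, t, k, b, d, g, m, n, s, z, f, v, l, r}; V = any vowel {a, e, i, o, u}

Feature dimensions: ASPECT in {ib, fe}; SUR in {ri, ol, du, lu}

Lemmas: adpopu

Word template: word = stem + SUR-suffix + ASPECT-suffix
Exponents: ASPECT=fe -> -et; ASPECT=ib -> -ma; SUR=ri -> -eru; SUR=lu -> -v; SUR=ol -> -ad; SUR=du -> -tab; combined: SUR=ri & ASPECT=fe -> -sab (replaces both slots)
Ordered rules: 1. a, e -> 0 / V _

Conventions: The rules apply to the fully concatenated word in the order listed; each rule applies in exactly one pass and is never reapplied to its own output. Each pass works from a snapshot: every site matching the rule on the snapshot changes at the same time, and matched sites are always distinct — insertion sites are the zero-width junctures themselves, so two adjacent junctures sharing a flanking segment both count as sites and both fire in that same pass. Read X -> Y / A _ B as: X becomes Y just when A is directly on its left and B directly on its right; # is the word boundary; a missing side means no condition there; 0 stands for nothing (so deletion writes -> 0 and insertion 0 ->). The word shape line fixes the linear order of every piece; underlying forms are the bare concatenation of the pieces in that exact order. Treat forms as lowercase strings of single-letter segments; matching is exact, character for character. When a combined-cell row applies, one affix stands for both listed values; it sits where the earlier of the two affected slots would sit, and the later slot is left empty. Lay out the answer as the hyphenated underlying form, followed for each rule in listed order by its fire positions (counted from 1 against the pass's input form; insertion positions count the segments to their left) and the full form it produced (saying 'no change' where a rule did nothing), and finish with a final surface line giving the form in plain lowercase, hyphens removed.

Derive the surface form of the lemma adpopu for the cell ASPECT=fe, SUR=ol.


underlying: adpopu-ad-et
1. a, e -> 0 / V _: fires at position(s) 7: adpopudet
surface: adpopudet


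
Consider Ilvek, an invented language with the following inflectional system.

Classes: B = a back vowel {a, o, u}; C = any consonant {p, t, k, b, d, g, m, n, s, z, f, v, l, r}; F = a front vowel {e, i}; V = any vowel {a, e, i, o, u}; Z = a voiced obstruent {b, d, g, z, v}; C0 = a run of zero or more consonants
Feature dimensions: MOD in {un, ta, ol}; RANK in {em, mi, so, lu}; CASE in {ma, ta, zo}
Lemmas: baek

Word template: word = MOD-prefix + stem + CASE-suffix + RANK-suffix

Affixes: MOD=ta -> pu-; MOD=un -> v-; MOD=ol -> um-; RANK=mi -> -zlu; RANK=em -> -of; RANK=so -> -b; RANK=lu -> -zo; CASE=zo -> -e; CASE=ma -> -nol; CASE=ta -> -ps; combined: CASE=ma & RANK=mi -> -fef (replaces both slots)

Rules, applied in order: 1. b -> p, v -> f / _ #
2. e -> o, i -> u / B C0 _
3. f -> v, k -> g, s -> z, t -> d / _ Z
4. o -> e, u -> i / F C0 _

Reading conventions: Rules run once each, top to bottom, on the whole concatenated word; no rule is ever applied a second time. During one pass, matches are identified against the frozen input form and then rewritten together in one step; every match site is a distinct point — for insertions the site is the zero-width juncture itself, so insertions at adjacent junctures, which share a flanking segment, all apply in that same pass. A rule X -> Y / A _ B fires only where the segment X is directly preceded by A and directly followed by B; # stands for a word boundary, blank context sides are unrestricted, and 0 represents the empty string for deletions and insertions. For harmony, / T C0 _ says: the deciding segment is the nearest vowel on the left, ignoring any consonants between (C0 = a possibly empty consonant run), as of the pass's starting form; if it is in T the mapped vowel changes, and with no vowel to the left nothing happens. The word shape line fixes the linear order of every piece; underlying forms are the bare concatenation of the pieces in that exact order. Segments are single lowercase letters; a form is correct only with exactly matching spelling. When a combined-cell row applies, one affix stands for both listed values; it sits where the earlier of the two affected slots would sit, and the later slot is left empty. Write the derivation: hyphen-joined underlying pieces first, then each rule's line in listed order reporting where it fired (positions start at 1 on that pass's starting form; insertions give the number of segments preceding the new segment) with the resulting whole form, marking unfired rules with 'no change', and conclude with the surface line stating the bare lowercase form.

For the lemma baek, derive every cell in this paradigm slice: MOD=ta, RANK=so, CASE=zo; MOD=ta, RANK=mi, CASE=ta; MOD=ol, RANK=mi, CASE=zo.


cell MOD=ta, RANK=so, CASE=zo:
underlying: pu-baek-e-b
1. b -> p, v -> f / _ #: fires at position(s) 8: pubaekep
2. e -> o, i -> u / B C0 _: fires at position(s) 5: pubaokep
3. f -> v, k -> g, s -> z, t -> d / _ Z: no change
4. o -> e, u -> i / F C0 _: no change
surface: pubaokep

cell MOD=ta, RANK=mi, CASE=ta:
underlying: pu-baek-ps-zlu
1. b -> p, v -> f / _ #: no change
2. e -> o, i -> u / B C0 _: fires at position(s) 5: pubaokpszlu
3. f -> v, k -> g, s -> z, t -> d / _ Z: fires at position(s) 8: pubaokpzzlu
4. o -> e, u -> i / F C0 _: no change
surface: pubaokpzzlu

cell MOD=ol, RANK=mi, CASE=zo:
underlying: um-baek-e-zlu
1. b -> p, v -> f / _ #: no change
2. e -> o, i -> u / B C0 _: fires at position(s) 5: umbaokezlu
3. f -> v, k -> g, s -> z, t -> d / _ Z: no change
4. o -> e, u -> i / F C0 _: fires at position(s) 10: umbaokezli
surface: umbaokezli
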